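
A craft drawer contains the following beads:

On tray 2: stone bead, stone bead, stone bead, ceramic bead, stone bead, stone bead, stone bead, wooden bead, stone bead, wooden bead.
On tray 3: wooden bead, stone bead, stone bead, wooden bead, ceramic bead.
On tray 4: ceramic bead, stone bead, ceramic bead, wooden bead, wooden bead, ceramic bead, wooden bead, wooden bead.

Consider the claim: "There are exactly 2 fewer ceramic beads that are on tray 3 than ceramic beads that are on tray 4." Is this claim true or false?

True

There is 1 ceramic bead on tray 3.
There are 3 ceramic beads on tray 4.
The claim requires 3 − 1 (= 2) to equal 2, which holds.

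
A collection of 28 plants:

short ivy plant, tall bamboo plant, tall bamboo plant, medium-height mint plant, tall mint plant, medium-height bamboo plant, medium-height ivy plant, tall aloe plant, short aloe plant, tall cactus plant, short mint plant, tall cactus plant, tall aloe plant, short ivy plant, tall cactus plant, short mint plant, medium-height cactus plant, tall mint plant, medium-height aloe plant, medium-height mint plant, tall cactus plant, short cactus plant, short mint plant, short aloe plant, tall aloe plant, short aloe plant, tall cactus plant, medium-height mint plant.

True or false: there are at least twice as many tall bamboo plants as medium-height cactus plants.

|tall bamboo plants| = 2.
|medium-height cactus plants| = 1.
The claim requires 2 ≥ 2 × 1 = 2, which holds.

True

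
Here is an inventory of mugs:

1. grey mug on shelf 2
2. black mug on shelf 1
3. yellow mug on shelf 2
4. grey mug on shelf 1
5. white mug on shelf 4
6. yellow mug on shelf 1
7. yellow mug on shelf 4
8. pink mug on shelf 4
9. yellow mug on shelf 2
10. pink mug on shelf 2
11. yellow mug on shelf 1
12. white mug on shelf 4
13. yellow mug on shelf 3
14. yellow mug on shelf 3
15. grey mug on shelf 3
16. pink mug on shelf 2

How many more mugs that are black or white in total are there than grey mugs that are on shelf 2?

2

mugs that are black or white: 3.
grey mugs on shelf 2: 1.
3 − 1 = 2.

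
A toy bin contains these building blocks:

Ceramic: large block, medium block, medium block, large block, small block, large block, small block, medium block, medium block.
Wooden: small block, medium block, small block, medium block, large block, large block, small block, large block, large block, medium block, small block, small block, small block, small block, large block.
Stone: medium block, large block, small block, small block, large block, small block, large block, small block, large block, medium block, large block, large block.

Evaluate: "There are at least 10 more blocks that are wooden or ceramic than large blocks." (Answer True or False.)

True

blocks that are wooden or ceramic: 24.
large blocks: 14.
The claim requires 24 − 14 = 10 ≥ 10, which holds.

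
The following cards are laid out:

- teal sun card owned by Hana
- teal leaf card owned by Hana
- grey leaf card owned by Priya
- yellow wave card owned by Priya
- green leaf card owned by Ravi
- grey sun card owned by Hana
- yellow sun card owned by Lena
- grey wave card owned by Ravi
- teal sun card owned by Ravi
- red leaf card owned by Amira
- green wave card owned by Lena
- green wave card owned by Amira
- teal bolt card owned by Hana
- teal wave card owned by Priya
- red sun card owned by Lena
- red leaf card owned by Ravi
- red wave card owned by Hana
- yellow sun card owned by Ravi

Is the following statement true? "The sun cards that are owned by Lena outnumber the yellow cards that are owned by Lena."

True

sun cards owned by Lena: 2.
yellow cards owned by Lena: 1.
The claim requires 2 > 1, which holds.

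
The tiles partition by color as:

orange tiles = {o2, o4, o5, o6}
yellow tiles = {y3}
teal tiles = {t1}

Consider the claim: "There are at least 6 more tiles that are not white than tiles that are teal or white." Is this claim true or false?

False

There are 6 tiles that are not white.
There is 1 tile that is teal or white.
The claim requires 6 − 1 = 5 ≥ 6, which does not hold.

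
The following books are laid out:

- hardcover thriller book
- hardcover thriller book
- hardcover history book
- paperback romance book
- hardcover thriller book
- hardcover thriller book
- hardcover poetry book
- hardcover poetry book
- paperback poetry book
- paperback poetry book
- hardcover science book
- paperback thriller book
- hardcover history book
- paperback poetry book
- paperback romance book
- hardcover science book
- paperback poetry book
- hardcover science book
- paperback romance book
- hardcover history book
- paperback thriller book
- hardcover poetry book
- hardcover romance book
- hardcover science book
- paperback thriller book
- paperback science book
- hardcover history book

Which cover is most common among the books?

hardcover

Counts by cover: hardcover 16, paperback 11.
The maximum is 16, held uniquely by hardcover.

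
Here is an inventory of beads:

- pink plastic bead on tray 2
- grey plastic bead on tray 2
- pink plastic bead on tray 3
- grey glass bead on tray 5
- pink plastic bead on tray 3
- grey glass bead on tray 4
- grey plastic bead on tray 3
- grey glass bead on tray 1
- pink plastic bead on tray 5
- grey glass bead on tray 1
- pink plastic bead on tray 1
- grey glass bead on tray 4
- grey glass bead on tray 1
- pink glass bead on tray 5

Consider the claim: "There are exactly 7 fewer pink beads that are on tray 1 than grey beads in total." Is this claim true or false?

|pink beads on tray 1| = 1.
|grey beads| = 8.
The claim requires 8 − 1 (= 7) to equal 7, which holds.

True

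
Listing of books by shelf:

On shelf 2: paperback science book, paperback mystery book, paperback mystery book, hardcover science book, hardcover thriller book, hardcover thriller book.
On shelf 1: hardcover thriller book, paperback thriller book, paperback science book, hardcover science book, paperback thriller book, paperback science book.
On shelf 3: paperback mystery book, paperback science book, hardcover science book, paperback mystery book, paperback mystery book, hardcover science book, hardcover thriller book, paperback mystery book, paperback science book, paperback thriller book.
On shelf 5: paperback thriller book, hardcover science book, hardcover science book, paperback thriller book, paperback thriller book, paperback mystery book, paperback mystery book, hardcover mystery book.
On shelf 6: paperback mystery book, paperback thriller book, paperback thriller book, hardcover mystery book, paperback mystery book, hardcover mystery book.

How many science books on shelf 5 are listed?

2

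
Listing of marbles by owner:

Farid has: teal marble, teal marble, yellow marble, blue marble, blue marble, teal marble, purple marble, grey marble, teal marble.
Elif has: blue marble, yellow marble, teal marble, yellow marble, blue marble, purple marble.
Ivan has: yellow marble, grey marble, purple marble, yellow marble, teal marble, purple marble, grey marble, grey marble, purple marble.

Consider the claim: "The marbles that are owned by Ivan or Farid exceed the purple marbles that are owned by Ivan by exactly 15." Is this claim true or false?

marbles owned by Ivan or Farid: 18.
purple marbles owned by Ivan: 3.
The claim requires 18 − 3 (= 15) to equal 15, which holds.

True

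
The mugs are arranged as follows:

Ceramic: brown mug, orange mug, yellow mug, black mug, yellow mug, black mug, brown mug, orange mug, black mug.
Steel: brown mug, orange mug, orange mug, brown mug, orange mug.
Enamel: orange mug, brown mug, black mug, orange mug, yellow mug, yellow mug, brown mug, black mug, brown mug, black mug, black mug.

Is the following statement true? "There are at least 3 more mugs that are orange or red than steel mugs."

False

|mugs that are orange or red| = 7.
|steel mugs| = 5.
The claim requires 7 − 5 = 2 ≥ 3, which does not hold.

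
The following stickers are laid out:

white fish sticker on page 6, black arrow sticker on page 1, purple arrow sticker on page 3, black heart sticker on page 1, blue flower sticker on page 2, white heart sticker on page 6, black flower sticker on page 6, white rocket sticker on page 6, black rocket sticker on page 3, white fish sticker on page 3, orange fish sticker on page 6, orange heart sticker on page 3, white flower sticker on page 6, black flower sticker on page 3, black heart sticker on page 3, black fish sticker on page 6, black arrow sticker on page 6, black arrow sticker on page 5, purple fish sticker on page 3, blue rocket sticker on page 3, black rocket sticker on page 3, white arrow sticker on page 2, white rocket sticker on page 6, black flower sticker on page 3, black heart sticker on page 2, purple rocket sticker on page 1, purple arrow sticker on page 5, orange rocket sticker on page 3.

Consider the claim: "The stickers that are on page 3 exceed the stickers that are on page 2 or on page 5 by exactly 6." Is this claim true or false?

There are 11 stickers on page 3.
There are 5 stickers on page 2 or on page 5.
The claim requires 11 − 5 (= 6) to equal 6, which holds.

True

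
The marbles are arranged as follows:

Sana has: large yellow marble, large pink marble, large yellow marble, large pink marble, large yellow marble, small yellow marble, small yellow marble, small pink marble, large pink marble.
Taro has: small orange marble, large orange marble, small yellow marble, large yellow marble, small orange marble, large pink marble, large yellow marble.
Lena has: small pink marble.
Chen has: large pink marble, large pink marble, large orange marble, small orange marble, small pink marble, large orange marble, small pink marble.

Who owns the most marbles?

Sana

Counts by owner: Sana→9, Taro→7, Chen→7, Lena→1.
The maximum is 9, held uniquely by Sana.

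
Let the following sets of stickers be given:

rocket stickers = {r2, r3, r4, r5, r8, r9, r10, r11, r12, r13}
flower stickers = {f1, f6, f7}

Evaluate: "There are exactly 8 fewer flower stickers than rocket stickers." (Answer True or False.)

|flower stickers| = 3.
|rocket stickers| = 10.
The claim requires 10 − 3 (= 7) to equal 8, which does not hold.

False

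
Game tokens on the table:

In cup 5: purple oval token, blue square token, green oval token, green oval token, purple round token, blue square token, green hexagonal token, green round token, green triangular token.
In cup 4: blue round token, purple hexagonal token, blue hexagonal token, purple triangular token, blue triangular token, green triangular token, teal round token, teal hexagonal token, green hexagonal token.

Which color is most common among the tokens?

Counts by color: green 7, blue 5, purple 4, teal 2.
The maximum is 7, held uniquely by green.

green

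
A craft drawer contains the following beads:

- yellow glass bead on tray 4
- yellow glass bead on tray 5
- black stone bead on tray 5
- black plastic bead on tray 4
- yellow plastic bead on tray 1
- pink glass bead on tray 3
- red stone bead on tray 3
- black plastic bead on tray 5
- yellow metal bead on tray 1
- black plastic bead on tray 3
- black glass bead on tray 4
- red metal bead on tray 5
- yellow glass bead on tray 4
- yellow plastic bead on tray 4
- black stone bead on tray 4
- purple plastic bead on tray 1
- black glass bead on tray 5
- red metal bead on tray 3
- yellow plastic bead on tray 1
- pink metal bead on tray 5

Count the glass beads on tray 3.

1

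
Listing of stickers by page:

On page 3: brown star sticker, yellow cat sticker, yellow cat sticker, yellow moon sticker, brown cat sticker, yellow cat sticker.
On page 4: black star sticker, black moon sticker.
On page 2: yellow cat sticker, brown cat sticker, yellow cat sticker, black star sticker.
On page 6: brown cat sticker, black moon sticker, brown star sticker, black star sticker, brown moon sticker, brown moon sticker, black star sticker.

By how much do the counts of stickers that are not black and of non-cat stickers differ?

stickers that are not black: 13. non-cat stickers: 11.
|13 − 11| = 13 − 11 = 2.

2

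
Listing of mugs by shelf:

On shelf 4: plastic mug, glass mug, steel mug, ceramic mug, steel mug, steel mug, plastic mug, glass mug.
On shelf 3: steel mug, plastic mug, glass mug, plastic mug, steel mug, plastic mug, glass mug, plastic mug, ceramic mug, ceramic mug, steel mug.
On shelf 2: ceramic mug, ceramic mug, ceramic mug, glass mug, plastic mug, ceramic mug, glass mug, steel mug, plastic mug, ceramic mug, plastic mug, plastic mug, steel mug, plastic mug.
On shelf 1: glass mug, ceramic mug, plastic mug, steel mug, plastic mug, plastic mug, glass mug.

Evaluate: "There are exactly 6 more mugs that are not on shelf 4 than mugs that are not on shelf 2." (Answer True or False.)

True

|mugs that are not on shelf 4| = 32.
|mugs that are not on shelf 2| = 26.
The claim requires 32 − 26 (= 6) to equal 6, which holds.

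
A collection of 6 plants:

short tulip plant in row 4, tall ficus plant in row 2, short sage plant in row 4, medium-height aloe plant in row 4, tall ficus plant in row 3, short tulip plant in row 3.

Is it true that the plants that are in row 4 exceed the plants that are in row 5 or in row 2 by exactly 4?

|plants in row 4| = 3.
|plants in row 5 or in row 2| = 1.
The claim requires 3 − 1 (= 2) to equal 4, which does not hold.

False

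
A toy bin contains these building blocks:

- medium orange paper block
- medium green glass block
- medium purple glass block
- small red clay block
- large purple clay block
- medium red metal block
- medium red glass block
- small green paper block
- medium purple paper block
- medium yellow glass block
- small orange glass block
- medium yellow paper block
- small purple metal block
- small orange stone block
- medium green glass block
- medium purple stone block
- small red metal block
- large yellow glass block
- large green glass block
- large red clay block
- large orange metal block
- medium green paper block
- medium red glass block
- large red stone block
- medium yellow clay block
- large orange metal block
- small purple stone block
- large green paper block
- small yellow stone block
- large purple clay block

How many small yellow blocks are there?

1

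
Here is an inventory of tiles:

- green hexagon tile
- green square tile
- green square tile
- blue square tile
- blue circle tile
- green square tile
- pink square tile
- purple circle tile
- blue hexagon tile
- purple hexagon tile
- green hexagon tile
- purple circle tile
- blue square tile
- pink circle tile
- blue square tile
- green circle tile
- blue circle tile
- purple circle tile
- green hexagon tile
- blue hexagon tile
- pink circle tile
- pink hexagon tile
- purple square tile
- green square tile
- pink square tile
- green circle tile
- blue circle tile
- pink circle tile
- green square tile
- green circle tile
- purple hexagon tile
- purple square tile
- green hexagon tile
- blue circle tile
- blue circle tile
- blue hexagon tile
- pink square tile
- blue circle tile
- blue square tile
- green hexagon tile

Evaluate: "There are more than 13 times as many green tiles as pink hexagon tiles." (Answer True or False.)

False

|green tiles| = 13.
|pink hexagon tiles| = 1.
The claim requires 13 > 13 × 1 = 13, which does not hold.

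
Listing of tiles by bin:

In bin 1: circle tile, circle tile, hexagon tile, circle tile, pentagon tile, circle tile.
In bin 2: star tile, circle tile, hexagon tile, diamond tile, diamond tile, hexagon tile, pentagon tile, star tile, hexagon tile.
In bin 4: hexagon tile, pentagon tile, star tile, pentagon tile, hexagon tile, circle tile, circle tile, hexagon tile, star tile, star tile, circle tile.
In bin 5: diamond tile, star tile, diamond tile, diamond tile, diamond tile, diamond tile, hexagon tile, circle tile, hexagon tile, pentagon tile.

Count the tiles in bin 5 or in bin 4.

21

in bin 4: 11; in bin 5: 10; together 11 + 10 = 21.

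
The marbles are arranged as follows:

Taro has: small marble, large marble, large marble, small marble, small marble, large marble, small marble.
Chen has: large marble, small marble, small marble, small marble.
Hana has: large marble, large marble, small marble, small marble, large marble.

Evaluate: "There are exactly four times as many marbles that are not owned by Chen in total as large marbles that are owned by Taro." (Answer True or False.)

marbles that are not owned by Chen: 12.
large marbles owned by Taro: 3.
The claim requires 12 = 4 × 3 = 12, which holds.

True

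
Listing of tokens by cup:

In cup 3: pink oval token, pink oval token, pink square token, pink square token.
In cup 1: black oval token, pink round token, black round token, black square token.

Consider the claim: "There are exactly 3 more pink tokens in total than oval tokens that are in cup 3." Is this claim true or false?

|pink tokens| = 5.
|oval tokens in cup 3| = 2.
The claim requires 5 − 2 (= 3) to equal 3, which holds.

True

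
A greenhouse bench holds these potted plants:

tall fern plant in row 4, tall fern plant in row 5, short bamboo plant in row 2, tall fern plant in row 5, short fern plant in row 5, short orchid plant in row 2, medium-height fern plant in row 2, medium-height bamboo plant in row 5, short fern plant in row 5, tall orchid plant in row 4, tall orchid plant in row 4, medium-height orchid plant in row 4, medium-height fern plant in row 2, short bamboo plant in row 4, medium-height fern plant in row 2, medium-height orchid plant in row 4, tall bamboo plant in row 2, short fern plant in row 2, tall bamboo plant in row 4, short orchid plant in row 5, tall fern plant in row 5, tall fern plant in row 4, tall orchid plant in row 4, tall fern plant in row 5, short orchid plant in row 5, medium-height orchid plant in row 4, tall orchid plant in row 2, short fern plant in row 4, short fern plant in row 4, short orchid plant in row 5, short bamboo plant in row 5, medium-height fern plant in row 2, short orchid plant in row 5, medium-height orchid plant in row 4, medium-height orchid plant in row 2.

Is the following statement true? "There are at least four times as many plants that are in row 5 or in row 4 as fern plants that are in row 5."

True

There are 25 plants in row 5 or in row 4.
There are 6 fern plants in row 5.
The claim requires 25 ≥ 4 × 6 = 24, which holds.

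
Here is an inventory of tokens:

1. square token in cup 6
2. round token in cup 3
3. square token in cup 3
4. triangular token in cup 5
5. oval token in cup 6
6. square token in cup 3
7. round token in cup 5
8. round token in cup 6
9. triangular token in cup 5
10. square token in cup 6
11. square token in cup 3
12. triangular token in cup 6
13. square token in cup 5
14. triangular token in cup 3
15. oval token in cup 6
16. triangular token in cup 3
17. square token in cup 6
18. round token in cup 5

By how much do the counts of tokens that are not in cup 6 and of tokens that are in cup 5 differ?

6

tokens that are not in cup 6: 11. tokens in cup 5: 5.
|11 − 5| = 11 − 5 = 6.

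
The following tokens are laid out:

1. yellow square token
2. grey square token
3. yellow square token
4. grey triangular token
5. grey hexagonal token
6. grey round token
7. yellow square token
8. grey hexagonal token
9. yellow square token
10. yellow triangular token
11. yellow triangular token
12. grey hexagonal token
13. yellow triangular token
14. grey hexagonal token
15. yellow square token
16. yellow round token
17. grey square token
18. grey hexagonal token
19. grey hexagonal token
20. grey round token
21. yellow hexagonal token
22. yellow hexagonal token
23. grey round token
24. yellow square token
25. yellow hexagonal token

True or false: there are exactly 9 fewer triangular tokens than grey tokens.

False

There are 4 triangular tokens.
There are 12 grey tokens.
The claim requires 12 − 4 (= 8) to equal 9, which does not hold.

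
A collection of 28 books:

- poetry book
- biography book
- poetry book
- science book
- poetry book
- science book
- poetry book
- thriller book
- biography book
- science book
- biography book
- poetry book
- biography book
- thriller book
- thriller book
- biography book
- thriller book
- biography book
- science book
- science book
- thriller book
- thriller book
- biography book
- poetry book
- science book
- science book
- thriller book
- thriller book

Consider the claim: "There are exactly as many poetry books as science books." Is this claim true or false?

False

|poetry books| = 6.
|science books| = 7.
The claim requires 6 = 7, which does not hold.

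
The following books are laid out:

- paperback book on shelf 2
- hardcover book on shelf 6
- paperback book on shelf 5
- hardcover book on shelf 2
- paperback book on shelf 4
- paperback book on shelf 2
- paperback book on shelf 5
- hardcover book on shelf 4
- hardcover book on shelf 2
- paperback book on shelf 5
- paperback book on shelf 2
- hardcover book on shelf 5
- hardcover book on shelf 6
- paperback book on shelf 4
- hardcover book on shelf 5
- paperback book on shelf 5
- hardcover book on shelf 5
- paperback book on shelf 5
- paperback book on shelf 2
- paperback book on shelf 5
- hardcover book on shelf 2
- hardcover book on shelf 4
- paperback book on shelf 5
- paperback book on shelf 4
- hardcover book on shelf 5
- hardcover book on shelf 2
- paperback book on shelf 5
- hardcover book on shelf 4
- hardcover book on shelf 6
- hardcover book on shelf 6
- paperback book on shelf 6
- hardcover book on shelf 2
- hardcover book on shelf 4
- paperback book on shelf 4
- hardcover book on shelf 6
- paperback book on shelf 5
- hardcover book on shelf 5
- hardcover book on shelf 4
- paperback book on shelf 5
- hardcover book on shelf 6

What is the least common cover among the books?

Counts by cover: hardcover 21, paperback 19.
The minimum is 19, held uniquely by paperback.

paperback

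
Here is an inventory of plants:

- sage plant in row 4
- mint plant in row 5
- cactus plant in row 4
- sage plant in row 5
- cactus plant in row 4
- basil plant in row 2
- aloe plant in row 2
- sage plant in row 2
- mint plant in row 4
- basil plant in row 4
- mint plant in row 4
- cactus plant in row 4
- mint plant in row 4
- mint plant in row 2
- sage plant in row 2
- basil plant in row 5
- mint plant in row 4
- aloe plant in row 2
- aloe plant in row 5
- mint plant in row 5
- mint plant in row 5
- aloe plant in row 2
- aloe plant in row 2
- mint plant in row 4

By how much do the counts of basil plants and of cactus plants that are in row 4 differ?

0

basil plants: 3. cactus plants in row 4: 3.
|3 − 3| = 3 − 3 = 0.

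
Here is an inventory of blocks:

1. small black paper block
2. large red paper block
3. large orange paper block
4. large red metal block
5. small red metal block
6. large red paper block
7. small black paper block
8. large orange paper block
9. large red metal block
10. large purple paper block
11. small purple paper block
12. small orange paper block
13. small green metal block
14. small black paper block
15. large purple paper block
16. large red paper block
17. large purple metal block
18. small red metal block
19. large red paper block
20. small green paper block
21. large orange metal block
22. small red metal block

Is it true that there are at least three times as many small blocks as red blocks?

small blocks: 10.
red blocks: 9.
The claim requires 10 ≥ 3 × 9 = 27, which does not hold.

False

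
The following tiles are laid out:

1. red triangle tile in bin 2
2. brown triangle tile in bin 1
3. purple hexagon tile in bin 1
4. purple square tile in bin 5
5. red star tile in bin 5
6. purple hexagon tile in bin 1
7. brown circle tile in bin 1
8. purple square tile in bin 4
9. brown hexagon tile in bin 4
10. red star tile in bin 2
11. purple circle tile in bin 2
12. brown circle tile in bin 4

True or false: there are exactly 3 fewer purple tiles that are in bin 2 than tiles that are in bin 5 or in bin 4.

False

purple tiles in bin 2: 1.
tiles in bin 5 or in bin 4: 5.
The claim requires 5 − 1 (= 4) to equal 3, which does not hold.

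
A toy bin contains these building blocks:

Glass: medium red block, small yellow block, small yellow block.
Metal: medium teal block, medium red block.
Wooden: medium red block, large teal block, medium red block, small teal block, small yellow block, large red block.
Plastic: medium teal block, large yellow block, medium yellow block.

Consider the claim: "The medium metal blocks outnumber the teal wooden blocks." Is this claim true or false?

False

medium metal blocks: 2.
teal wooden blocks: 2.
The claim requires 2 > 2, which does not hold.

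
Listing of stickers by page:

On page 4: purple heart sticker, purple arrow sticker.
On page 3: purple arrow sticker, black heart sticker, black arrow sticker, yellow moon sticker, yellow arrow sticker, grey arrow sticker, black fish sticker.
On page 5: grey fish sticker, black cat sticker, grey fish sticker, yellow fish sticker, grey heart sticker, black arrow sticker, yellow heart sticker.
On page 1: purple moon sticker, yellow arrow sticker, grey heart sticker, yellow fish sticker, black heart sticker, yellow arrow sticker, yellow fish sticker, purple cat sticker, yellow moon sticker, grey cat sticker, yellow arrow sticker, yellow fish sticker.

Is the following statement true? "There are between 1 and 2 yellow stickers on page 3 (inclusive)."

True

There are 2 yellow stickers on page 3.
The claim requires 1 ≤ 2 ≤ 2, which holds.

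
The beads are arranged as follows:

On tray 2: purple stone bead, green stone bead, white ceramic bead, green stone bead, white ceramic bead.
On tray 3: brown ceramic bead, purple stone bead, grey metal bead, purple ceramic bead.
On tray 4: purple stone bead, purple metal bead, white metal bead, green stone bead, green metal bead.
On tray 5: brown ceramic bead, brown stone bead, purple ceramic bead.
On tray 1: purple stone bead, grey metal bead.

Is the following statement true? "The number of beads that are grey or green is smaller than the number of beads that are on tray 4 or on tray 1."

There are 6 beads that are grey or green.
There are 7 beads on tray 4 or on tray 1.
The claim requires 6 < 7, which holds.

True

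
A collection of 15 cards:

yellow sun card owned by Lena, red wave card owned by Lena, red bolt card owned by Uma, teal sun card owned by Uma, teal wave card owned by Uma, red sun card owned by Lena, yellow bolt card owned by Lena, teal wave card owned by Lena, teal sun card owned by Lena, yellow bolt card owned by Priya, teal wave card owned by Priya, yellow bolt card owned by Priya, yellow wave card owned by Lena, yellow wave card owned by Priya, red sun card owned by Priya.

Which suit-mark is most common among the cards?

Counts by suit-mark: wave 6, sun 5, bolt 4.
The maximum is 6, held uniquely by wave.

wave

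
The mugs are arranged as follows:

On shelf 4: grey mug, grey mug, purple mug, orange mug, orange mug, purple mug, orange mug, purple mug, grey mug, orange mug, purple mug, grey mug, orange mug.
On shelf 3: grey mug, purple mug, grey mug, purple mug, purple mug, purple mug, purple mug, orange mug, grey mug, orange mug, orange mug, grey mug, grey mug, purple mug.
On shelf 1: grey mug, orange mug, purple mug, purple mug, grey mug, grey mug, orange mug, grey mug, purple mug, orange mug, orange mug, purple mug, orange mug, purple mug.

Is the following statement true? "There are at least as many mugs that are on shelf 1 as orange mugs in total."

True

|mugs on shelf 1| = 14.
|orange mugs| = 13.
The claim requires 14 ≥ 13, which holds.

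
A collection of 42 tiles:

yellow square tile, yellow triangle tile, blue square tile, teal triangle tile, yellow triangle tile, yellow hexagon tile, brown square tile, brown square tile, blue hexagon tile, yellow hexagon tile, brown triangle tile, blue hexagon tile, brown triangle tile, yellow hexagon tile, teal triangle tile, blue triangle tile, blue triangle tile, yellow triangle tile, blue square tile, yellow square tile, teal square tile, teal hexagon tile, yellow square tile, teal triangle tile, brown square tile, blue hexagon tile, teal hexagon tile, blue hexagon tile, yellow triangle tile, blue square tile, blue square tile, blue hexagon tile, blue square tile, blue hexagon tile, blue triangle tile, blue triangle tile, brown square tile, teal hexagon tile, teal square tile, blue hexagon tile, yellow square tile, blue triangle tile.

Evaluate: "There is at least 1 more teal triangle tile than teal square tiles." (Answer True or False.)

|teal triangle tiles| = 3.
|teal square tiles| = 2.
The claim requires 3 − 2 = 1 ≥ 1, which holds.

True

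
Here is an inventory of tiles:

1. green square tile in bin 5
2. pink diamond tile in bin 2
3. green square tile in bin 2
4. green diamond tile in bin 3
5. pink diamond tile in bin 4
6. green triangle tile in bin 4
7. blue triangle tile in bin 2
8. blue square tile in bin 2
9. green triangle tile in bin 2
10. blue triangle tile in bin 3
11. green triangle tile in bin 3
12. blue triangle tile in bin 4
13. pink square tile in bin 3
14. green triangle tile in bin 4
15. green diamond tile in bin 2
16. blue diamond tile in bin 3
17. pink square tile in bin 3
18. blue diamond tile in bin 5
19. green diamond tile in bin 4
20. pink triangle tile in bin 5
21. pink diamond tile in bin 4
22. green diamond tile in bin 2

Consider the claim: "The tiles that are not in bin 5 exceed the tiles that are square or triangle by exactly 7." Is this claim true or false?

There are 19 tiles that are not in bin 5.
There are 13 tiles that are square or triangle.
The claim requires 19 − 13 (= 6) to equal 7, which does not hold.

False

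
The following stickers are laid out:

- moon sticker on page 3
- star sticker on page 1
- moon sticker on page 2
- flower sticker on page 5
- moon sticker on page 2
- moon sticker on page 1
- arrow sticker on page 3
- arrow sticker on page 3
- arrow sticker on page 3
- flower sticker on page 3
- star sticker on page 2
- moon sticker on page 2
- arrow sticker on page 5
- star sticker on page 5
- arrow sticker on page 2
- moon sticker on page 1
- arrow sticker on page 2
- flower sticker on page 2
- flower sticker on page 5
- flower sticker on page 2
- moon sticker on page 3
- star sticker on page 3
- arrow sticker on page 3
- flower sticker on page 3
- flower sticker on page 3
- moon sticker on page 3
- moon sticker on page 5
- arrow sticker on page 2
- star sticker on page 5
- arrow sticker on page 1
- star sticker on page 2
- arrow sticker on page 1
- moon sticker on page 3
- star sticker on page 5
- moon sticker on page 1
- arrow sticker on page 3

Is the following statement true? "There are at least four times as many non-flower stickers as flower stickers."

True

|non-flower stickers| = 29.
|flower stickers| = 7.
The claim requires 29 ≥ 4 × 7 = 28, which holds.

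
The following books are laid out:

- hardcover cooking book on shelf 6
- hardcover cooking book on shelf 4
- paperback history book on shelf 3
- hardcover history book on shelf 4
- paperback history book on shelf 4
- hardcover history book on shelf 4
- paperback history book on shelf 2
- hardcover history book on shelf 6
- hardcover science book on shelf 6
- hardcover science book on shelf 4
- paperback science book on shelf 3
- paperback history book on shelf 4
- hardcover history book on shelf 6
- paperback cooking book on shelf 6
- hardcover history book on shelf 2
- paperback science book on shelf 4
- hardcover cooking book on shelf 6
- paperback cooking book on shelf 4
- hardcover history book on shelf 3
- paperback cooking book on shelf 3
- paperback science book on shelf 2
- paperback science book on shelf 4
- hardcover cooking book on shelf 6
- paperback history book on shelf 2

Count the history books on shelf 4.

4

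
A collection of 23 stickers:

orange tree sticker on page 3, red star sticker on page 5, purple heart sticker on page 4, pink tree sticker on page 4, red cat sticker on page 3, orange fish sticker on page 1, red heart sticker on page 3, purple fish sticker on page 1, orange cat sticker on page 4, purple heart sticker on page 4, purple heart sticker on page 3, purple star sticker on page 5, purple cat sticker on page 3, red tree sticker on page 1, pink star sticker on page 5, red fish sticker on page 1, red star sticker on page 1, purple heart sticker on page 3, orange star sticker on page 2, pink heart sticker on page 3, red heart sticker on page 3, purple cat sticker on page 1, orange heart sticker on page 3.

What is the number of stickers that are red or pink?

pink: 3; red: 7; together 3 + 7 = 10.

10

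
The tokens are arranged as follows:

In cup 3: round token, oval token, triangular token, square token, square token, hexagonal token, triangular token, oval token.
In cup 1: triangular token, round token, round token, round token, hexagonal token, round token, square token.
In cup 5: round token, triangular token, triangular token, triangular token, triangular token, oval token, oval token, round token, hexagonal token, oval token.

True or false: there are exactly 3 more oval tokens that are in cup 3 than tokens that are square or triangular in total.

False

|oval tokens in cup 3| = 2.
|tokens that are square or triangular| = 10.
The claim requires 2 − 10 (= -8) to equal 3, which does not hold.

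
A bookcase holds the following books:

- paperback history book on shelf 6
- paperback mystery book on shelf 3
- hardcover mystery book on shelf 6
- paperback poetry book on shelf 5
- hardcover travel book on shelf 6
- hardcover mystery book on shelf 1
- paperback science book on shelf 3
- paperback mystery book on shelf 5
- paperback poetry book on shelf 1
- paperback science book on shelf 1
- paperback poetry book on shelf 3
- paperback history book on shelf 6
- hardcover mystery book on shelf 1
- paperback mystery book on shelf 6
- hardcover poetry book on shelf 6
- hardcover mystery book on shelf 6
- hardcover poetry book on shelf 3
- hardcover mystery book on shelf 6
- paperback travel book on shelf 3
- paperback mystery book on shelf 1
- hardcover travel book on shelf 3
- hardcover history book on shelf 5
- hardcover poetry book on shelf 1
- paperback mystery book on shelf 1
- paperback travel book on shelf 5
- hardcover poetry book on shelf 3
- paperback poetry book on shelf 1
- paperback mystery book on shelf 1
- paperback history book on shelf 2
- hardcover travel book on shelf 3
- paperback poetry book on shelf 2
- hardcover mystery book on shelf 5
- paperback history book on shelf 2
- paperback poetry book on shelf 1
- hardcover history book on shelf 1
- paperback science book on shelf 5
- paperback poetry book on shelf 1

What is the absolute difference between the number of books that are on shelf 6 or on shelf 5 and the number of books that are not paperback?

1

books on shelf 6 or on shelf 5: 14. books that are not paperback: 15.
|14 − 15| = 15 − 14 = 1.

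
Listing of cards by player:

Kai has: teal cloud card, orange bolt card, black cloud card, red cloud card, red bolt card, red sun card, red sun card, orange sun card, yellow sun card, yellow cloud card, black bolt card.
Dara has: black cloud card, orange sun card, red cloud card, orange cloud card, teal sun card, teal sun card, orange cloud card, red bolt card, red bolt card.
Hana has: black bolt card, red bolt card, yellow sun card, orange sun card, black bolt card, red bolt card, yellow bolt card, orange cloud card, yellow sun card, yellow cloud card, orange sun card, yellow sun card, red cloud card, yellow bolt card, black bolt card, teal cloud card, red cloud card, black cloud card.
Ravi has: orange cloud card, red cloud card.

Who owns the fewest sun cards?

Ravi

Counts by player (restricted to sun cards): Hana→5, Kai→4, Dara→3, Ravi→0.
The minimum is 0, held uniquely by Ravi.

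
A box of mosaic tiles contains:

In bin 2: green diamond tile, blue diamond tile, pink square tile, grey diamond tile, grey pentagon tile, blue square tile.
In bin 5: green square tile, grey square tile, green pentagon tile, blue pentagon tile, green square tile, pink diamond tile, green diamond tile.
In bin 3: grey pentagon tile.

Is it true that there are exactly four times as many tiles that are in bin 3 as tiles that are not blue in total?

False

tiles in bin 3: 1.
tiles that are not blue: 11.
The claim requires 1 = 4 × 11 = 44, which does not hold.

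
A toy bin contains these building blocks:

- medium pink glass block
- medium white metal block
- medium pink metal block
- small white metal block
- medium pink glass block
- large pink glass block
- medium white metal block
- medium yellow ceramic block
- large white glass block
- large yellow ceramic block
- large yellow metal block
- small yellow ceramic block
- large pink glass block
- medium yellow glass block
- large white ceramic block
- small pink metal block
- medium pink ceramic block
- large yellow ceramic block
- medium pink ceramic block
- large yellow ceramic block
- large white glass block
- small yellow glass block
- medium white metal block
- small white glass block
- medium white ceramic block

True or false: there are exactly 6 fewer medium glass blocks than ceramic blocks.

|medium glass blocks| = 3.
|ceramic blocks| = 9.
The claim requires 9 − 3 (= 6) to equal 6, which holds.

True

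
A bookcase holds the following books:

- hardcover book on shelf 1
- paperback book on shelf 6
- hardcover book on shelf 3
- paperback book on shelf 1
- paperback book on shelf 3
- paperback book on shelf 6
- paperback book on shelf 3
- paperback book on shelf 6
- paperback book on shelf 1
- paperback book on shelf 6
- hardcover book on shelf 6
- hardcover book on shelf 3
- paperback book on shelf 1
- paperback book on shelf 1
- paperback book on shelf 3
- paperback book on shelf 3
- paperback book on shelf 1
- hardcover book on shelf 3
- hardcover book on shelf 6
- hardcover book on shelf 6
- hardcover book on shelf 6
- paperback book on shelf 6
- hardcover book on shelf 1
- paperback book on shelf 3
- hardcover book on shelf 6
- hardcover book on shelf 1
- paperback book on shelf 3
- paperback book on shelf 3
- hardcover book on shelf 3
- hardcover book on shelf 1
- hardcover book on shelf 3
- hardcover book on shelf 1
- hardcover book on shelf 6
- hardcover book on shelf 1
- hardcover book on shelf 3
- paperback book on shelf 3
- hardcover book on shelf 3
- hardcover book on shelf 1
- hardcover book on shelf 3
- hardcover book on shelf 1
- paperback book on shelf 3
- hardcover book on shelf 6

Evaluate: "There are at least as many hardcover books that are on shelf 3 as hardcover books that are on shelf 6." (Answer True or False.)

True

There are 8 hardcover books on shelf 3.
There are 7 hardcover books on shelf 6.
The claim requires 8 ≥ 7, which holds.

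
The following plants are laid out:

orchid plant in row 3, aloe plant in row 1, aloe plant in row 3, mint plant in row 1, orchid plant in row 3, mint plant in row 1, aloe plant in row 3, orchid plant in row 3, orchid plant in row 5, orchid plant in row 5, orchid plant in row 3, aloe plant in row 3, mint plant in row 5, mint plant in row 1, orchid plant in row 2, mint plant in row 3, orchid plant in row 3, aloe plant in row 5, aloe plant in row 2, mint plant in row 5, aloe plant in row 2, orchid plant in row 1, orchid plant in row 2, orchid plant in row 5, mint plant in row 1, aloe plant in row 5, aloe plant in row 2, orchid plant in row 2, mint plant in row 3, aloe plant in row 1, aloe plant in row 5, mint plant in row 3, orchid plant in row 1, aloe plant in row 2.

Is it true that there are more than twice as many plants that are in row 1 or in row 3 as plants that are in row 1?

|plants in row 1 or in row 3| = 19.
|plants in row 1| = 8.
The claim requires 19 > 2 × 8 = 16, which holds.

True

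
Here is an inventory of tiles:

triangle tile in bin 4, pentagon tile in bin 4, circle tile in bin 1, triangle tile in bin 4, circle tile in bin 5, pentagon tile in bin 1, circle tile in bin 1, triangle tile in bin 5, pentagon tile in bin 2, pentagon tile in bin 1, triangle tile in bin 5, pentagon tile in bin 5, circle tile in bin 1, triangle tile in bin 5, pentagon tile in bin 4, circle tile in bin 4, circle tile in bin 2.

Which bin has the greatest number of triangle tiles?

Counts by bin (restricted to triangle tiles): bin 5→3, bin 4→2, bin 1→0, bin 2→0.
The maximum is 3, held uniquely by bin 5.

bin 5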